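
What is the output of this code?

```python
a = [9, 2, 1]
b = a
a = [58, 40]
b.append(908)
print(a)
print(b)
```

Key concept: rebinding vs mutation: a is rebound to a new list, b still points at the original.
Step by step:
`a = [9, 2, 1]` → a = [9, 2, 1]
`b = a` → b = [9, 2, 1] (same object as a)
`a = [58, 40]` → a = [58, 40]
`b.append(908)` → b = [9, 2, 1, 908]
`print(a)` → prints [58, 40]
`print(b)` → prints [9, 2, 1, 908]

Answer:
[58, 40]
[9, 2, 1, 908]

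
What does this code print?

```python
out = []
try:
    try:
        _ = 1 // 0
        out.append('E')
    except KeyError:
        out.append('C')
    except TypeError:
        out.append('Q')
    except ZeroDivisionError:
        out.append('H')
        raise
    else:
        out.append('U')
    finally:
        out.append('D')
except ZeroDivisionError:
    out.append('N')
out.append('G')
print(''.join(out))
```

Execution trace: 'H' (inner except ZeroDivisionError) → 'D' (inner finally) → 'N' (outer except ZeroDivisionError) → 'G' (after the try/except). Output: HDNG

Answer: HDNG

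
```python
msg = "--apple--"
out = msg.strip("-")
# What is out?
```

Trace:
`msg = "--apple--"` → msg = '--apple--'
`out = msg.strip("-")` → out = 'apple'
So out = 'apple'

Answer: 'apple'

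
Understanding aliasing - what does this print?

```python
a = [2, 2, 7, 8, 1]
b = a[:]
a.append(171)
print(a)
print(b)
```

Key concept: slice [:] creates copy.
Step by step:
`a = [2, 2, 7, 8, 1]` → a = [2, 2, 7, 8, 1]
`b = a[:]` → b = [2, 2, 7, 8, 1]
`a.append(171)` → a = [2, 2, 7, 8, 1, 171]
`print(a)` → prints [2, 2, 7, 8, 1, 171]
`print(b)` → prints [2, 2, 7, 8, 1]

Answer:
[2, 2, 7, 8, 1, 171]
[2, 2, 7, 8, 1]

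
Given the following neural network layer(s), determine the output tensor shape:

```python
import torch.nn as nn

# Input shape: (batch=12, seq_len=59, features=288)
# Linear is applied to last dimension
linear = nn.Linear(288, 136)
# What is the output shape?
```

Input: (12, 59, 288) -> Output: (12, 59, 136)

Answer: (12, 59, 136)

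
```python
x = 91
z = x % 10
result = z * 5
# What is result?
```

Trace:
`x = 91` → x = 91
`z = x % 10` → z = 1
`result = z * 5` → result = 5
So result = 5

Answer: 5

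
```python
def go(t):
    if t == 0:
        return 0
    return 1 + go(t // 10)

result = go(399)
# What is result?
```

Count of digits of 399: 3

Answer: 3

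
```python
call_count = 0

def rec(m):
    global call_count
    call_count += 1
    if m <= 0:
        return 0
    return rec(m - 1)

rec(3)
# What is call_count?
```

Linear recursion stepping by 1: 4 calls from m=3 down to ≤0.

Answer: 4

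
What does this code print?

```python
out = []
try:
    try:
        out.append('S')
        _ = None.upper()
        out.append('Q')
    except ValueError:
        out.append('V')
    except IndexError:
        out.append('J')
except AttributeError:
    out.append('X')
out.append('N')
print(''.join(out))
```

Execution trace: 'S' (try body) → 'X' (outer except AttributeError) → 'N' (after the try/except). Output: SXN

Answer: SXN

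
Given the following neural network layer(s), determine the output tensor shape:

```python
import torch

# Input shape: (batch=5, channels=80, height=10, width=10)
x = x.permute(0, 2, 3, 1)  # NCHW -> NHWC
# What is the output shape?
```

Input: (5, 80, 10, 10) -> Output: (5, 10, 10, 80)

Answer: (5, 10, 10, 80)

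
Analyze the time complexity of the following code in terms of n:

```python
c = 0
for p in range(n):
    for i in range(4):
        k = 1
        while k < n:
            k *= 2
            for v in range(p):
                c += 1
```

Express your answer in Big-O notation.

Each loop level contributes: n × 1 × log n × n. Multiplying the contributions gives O(n^2 log n).

Answer: O(n^2 log n)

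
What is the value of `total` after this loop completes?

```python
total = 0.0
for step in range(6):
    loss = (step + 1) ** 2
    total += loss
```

Sum of squared losses 1² + 2² + ... + 6²
`total` takes the values: 0.0 → 1.0 → 5.0 → 14.0 → 30.0 → 55.0 → 91.0

Answer: 91.0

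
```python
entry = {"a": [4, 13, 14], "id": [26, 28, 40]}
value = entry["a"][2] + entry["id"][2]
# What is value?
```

Trace:
`entry = {"a": [4, 13, 14], "id": [26, 28, 40]}` → entry = {'a': [4, 13, 14], 'id': [26, 28, 40]}
`value = entry["a"][2] + entry["id"][2]` → value = 54
So value = 54

Answer: 54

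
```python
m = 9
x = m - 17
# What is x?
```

Trace:
`m = 9` → m = 9
`x = m - 17` → x = -8
So x = -8

Answer: -8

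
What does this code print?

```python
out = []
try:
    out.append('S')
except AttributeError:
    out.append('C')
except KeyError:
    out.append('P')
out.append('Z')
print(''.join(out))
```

Execution trace: 'S' (try body, no exception) → 'Z' (after the try/except). Output: SZ

Answer: SZ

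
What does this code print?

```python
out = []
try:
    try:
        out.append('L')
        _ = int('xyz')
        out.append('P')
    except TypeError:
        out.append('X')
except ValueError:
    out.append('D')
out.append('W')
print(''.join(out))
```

Execution trace: 'L' (try body) → 'D' (outer except ValueError) → 'W' (after the try/except). Output: LDW

Answer: LDW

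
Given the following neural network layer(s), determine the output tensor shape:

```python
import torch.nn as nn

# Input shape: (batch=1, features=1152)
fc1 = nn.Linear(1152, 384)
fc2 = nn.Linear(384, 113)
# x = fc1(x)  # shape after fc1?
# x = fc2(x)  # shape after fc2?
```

Input: (1, 1152) -> after fc1: (1, 384) -> Output: (1, 113)

Answer: (1, 113)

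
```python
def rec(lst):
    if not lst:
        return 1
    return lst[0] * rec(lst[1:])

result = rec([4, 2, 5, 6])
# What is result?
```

Product over [4, 2, 5, 6] = 4 * 2 * 5 * 6 = 240

Answer: 240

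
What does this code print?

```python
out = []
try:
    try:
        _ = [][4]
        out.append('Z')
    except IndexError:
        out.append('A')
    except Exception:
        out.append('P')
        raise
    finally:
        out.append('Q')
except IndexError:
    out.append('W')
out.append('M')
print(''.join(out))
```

Execution trace: 'A' (inner except IndexError) → 'Q' (inner finally) → 'M' (after the try/except). Output: AQM

Answer: AQM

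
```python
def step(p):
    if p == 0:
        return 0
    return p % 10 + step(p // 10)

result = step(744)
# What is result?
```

Sum of digits of 744: 4 + 4 + 7 = 15

Answer: 15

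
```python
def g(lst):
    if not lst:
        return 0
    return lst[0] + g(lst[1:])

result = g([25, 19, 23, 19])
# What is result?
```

25 + 19 + 23 + 19 + 0 = 86

Answer: 86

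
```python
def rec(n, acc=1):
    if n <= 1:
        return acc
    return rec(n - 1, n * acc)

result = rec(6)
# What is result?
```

Accumulator trace (n, acc): (6, 1) -> (5, 6) -> (4, 30) -> (3, 120) -> (2, 360) -> (1, 720) -> return 720

Answer: 720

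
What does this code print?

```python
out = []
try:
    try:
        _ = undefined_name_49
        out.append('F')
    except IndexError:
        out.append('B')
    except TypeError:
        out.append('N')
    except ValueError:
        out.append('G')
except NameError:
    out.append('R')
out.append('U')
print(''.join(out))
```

Execution trace: 'R' (outer except NameError) → 'U' (after the try/except). Output: RU

Answer: RU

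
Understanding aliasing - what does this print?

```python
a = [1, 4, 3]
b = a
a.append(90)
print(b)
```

Key concept: basic list aliasing.
Step by step:
`a = [1, 4, 3]` → a = [1, 4, 3]
`b = a` → b = [1, 4, 3] (same object as a)
`a.append(90)` → a = [1, 4, 3, 90] (same object as b); b = [1, 4, 3, 90] (same object as a)
`print(b)` → prints [1, 4, 3, 90]

Answer: [1, 4, 3, 90]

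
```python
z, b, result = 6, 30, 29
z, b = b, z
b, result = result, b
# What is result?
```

Trace:
`z, b, result = 6, 30, 29` → z = 6; b = 30; result = 29
`z, b = b, z` → z = 30; b = 6
`b, result = result, b` → b = 29; result = 6
So result = 6

Answer: 6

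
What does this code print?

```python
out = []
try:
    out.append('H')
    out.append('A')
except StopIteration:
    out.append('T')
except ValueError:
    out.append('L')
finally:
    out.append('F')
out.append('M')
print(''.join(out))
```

Execution trace: 'H' (try body) → 'A' (try body, no exception) → 'F' (finally) → 'M' (after the try/except). Output: HAFM

Answer: HAFM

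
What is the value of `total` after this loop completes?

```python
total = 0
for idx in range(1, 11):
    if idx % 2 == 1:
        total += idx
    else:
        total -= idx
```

Add odd, subtract even
`total` takes the values: 0 → 1 → -1 → 2 → -2 → 3 → -3 → 4 → -4 → 5 → -5

Answer: -5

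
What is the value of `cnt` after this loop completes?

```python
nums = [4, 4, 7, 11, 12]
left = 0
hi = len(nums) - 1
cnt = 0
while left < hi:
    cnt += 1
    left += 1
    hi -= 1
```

Iterations until pointers meet (list length 5)
`cnt` takes the values: 0 → 1 → 2

Answer: 2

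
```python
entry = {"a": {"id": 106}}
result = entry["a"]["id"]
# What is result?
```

Trace:
`entry = {"a": {"id": 106}}` → entry = {'a': {'id': 106}}
`result = entry["a"]["id"]` → result = 106
So result = 106

Answer: 106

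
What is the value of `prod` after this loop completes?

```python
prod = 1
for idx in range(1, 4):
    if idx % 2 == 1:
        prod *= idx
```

Product of odd numbers 1 to 3
`prod` takes the values: 1 → 3

Answer: 3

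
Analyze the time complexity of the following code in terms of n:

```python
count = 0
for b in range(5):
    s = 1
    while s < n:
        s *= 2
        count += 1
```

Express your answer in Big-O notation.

Each loop level contributes: 1 × log n. Multiplying the contributions gives O(log n).

Answer: O(log n)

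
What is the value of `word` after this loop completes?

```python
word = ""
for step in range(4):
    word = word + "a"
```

Repeat 'a' 4 times
`word` takes the values: "" → "a" → "aa" → "aaa" → "aaaa"

Answer: "aaaa"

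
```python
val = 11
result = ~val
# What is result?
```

Trace:
`val = 11` → val = 11
`result = ~val` → result = -12
So result = -12

Answer: -12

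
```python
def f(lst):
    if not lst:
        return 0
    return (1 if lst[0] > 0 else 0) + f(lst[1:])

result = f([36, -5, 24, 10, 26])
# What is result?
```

Count of positive elements in [36, -5, 24, 10, 26] = 4

Answer: 4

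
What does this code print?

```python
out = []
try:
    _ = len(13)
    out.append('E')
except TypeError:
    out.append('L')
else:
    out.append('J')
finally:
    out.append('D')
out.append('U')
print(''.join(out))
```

Execution trace: 'L' (except TypeError) → 'D' (finally) → 'U' (after the try/except). Output: LDU

Answer: LDU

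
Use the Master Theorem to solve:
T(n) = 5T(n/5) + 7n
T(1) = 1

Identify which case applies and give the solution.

a=5, b=5, f(n)=7n. log_5(5) = 1. Since c=1 = 1, Case 2 applies: T(n) = Θ(n^log_b(a) · log n) = O(n log n).

Answer: O(n log n) - Case 2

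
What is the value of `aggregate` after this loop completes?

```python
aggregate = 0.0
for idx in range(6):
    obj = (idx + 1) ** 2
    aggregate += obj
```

Sum of squared losses 1² + 2² + ... + 6²
`aggregate` takes the values: 0.0 → 1.0 → 5.0 → 14.0 → 30.0 → 55.0 → 91.0

Answer: 91.0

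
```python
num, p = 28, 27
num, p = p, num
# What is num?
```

Trace:
`num, p = 28, 27` → num = 28; p = 27
`num, p = p, num` → num = 27; p = 28
So num = 27

Answer: 27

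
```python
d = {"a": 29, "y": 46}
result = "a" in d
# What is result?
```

Trace:
`d = {"a": 29, "y": 46}` → d = {'a': 29, 'y': 46}
`result = "a" in d` → result = True
So result = True

Answer: True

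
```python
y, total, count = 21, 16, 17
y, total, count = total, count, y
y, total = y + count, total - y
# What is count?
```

Trace:
`y, total, count = 21, 16, 17` → y = 21; total = 16; count = 17
`y, total, count = total, count, y` → y = 16; total = 17; count = 21
`y, total = y + count, total - y` → y = 37; total = 1
So count = 21

Answer: 21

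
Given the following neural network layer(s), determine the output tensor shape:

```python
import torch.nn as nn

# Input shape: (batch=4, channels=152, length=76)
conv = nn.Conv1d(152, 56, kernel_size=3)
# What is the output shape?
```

Input: (4, 152, 76) -> Output: (4, 56, 74)

Answer: (4, 56, 74)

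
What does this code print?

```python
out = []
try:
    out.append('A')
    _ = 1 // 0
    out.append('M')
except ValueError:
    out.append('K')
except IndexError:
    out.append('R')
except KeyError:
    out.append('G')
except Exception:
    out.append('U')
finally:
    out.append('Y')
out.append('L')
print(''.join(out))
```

Execution trace: 'A' (try body) → 'U' (except Exception) → 'Y' (finally) → 'L' (after the try/except). Output: AUYL

Answer: AUYL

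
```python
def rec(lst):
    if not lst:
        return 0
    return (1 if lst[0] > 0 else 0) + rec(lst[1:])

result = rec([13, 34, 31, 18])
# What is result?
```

Count of positive elements in [13, 34, 31, 18] = 4

Answer: 4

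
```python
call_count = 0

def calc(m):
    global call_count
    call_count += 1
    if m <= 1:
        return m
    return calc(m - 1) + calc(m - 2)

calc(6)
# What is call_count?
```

Calls(m) = 1 + Calls(m-1) + Calls(m-2); Calls(0)=Calls(1)=1. For m=6 this gives 25.

Answer: 25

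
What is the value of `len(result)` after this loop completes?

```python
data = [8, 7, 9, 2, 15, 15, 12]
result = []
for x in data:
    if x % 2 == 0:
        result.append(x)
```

Count even numbers in [8, 7, 9, 2, 15, 15, 12]
`result` takes the values: [] → [8] → [8, 2] → [8, 2, 12]
So `len(result)` = 3

Answer: 3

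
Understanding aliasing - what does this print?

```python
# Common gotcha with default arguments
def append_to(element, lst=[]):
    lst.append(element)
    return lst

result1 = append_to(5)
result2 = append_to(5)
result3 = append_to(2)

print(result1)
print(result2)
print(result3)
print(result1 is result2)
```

Key concept: mutable default argument gotcha.
Step by step:
`result1 = append_to(5)` → result1 = [5]
`result2 = append_to(5)` → result1 = [5, 5] (same object as result2); result2 = [5, 5] (same object as result1)
`result3 = append_to(2)` → result1 = [5, 5, 2] (same object as result2, result3); result2 = [5, 5, 2] (same object as result1, result3); result3 = [5, 5, 2] (same object as result1, result2)
`print(result1)` → prints [5, 5, 2]
`print(result2)` → prints [5, 5, 2]
`print(result3)` → prints [5, 5, 2]
`print(result1 is result2)` → prints True

Answer:
[5, 5, 2]
[5, 5, 2]
[5, 5, 2]
True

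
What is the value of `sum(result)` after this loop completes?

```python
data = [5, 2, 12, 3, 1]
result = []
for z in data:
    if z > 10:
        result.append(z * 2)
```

Sum of doubled values > 10
`result` takes the values: [] → [24]
So `sum(result)` = 24

Answer: 24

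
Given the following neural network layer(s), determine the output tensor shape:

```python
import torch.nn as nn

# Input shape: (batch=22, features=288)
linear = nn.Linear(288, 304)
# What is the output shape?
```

Input: (22, 288) -> Output: (22, 304)

Answer: (22, 304)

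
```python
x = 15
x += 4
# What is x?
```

Trace:
`x = 15` → x = 15
`x += 4` → x = 19
So x = 19

Answer: 19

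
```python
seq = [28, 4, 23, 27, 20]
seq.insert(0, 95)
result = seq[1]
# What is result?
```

Trace:
`seq = [28, 4, 23, 27, 20]` → seq = [28, 4, 23, 27, 20]
`seq.insert(0, 95)` → seq = [95, 28, 4, 23, 27, 20]
`result = seq[1]` → result = 28
So result = 28

Answer: 28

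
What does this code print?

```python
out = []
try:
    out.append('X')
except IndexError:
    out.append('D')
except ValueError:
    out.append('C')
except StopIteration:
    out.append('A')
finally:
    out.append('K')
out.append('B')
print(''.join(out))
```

Execution trace: 'X' (try body, no exception) → 'K' (finally) → 'B' (after the try/except). Output: XKB

Answer: XKB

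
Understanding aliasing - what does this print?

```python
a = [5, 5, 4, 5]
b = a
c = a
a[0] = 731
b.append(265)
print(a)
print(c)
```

Key concept: multiple aliases.
Step by step:
`a = [5, 5, 4, 5]` → a = [5, 5, 4, 5]
`b = a` → b = [5, 5, 4, 5] (same object as a)
`c = a` → c = [5, 5, 4, 5] (same object as a, b)
`a[0] = 731` → a = [731, 5, 4, 5] (same object as b, c); b = [731, 5, 4, 5] (same object as a, c); c = [731, 5, 4, 5] (same object as a, b)
`b.append(265)` → a = [731, 5, 4, 5, 265] (same object as b, c); b = [731, 5, 4, 5, 265] (same object as a, c); c = [731, 5, 4, 5, 265] (same object as a, b)
`print(a)` → prints [731, 5, 4, 5, 265]
`print(c)` → prints [731, 5, 4, 5, 265]

Answer:
[731, 5, 4, 5, 265]
[731, 5, 4, 5, 265]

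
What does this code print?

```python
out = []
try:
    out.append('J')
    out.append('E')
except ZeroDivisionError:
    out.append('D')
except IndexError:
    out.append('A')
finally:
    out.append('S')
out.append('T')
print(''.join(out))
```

Execution trace: 'J' (try body) → 'E' (try body, no exception) → 'S' (finally) → 'T' (after the try/except). Output: JEST

Answer: JEST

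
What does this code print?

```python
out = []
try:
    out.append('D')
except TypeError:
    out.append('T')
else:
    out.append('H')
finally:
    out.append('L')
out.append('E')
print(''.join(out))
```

Execution trace: 'D' (try body, no exception) → 'H' (else) → 'L' (finally) → 'E' (after the try/except). Output: DHLE

Answer: DHLE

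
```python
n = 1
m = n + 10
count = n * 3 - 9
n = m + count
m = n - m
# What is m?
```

Trace:
`n = 1` → n = 1
`m = n + 10` → m = 11
`count = n * 3 - 9` → count = -6
`n = m + count` → n = 5
`m = n - m` → m = -6
So m = -6

Answer: -6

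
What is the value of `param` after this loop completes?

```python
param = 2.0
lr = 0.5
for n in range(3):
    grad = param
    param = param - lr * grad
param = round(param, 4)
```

Gradient descent: w = 2.0 * (1 - 0.5)^3
`param` takes the values: 2.0 → 1.0 → 0.5 → 0.25

Answer: 0.25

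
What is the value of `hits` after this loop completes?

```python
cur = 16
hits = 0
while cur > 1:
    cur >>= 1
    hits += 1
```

Count right shifts until 1
`hits` takes the values: 0 → 1 → 2 → 3 → 4

Answer: 4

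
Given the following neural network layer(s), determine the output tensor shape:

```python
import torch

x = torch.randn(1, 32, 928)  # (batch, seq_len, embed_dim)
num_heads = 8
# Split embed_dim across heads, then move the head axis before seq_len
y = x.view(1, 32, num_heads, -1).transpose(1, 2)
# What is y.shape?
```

Input: (1, 32, 928) -> head_dim = 928 // 8 = 116; after view: (1, 32, 8, 116) -> after transpose(1, 2): (1, 8, 32, 116) -> Output: (1, 8, 32, 116)

Answer: (1, 8, 32, 116)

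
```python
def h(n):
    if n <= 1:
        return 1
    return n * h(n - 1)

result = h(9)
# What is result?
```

h(9) = 9 * 8 * 7 * 6 * 5 * 4 * 3 * 2 * 1 = 362880

Answer: 362880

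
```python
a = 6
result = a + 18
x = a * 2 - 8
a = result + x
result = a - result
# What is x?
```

Trace:
`a = 6` → a = 6
`result = a + 18` → result = 24
`x = a * 2 - 8` → x = 4
`a = result + x` → a = 28
`result = a - result` → result = 4
So x = 4

Answer: 4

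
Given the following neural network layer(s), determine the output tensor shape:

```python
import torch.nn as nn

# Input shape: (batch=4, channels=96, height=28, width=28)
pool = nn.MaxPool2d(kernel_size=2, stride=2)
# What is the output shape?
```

Input: (4, 96, 28, 28) -> Output: (4, 96, 14, 14)

Answer: (4, 96, 14, 14)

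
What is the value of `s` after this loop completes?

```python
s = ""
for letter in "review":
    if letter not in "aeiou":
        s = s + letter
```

Remove vowels from 'review'
`s` takes the values: "" → "r" → "rv" → "rvw"

Answer: "rvw"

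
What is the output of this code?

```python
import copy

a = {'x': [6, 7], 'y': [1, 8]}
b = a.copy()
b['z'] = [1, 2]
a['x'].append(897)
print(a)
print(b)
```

Key concept: shallow copy of dict with mutable values.
Step by step:
`a = {'x': [6, 7], 'y': [1, 8]}` → a = {'x': [6, 7], 'y': [1, 8]}
`b = a.copy()` → b = {'x': [6, 7], 'y': [1, 8]}
`b['z'] = [1, 2]` → b = {'x': [6, 7], 'y': [1, 8], 'z': [1, 2]}
`a['x'].append(897)` → a = {'x': [6, 7, 897], 'y': [1, 8]}; b = {'x': [6, 7, 897], 'y': [1, 8], 'z': [1, 2]}
`print(a)` → prints {'x': [6, 7, 897], 'y': [1, 8]}
`print(b)` → prints {'x': [6, 7, 897], 'y': [1, 8], 'z': [1, 2]}

Answer:
{'x': [6, 7, 897], 'y': [1, 8]}
{'x': [6, 7, 897], 'y': [1, 8], 'z': [1, 2]}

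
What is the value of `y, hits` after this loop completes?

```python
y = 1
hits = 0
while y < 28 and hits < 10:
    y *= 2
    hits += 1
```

Double until >= 28 or 10 iterations
`y, hits` takes the values: (1, 0) → (2, 0) → (2, 1) → (4, 1) → (4, 2) → (8, 2) → (8, 3) → (16, 3) → (16, 4) → (32, 4) → (32, 5)

Answer: 32, 5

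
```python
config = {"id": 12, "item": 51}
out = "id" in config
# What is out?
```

Trace:
`config = {"id": 12, "item": 51}` → config = {'id': 12, 'item': 51}
`out = "id" in config` → out = True
So out = True

Answer: True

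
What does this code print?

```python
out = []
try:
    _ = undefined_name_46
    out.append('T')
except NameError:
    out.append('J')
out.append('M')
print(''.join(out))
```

Execution trace: 'J' (except NameError) → 'M' (after the try/except). Output: JM

Answer: JM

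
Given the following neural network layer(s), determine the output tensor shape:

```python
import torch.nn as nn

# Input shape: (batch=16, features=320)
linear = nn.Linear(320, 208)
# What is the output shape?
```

Input: (16, 320) -> Output: (16, 208)

Answer: (16, 208)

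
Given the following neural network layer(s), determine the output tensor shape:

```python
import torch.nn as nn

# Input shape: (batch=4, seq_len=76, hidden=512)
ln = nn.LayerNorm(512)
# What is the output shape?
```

Input: (4, 76, 512) -> Output: (4, 76, 512)

Answer: (4, 76, 512)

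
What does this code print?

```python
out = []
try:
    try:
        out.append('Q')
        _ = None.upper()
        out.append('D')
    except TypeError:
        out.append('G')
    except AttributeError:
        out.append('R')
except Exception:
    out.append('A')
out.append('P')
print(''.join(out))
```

Execution trace: 'Q' (inner try body) → 'R' (inner except AttributeError) → 'P' (after the try/except). Output: QRP

Answer: QRP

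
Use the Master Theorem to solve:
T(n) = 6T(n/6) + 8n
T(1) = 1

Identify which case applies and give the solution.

a=6, b=6, f(n)=8n. log_6(6) = 1. Since c=1 = 1, Case 2 applies: T(n) = Θ(n^log_b(a) · log n) = O(n log n).

Answer: O(n log n) - Case 2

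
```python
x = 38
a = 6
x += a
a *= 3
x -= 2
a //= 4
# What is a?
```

Trace:
`x = 38` → x = 38
`a = 6` → a = 6
`x += a` → x = 44
`a *= 3` → a = 18
`x -= 2` → x = 42
`a //= 4` → a = 4
So a = 4

Answer: 4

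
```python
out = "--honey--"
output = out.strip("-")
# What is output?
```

Trace:
`out = "--honey--"` → out = '--honey--'
`output = out.strip("-")` → output = 'honey'
So output = 'honey'

Answer: 'honey'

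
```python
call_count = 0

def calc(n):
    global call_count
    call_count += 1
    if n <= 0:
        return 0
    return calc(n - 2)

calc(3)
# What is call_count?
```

Linear recursion stepping by 2: 3 calls from n=3 down to ≤0.

Answer: 3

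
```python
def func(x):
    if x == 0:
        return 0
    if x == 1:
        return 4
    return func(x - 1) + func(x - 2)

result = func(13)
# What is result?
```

Build up from base cases: func(0)=0, func(1)=4, func(2)=4, func(3)=8, func(4)=12, func(5)=20, func(6)=32, ..., func(13)=932

Answer: 932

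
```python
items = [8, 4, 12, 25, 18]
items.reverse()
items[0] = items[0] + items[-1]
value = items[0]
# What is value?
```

Trace:
`items = [8, 4, 12, 25, 18]` → items = [8, 4, 12, 25, 18]
`items.reverse()` → items = [18, 25, 12, 4, 8]
`items[0] = items[0] + items[-1]` → items = [26, 25, 12, 4, 8]
`value = items[0]` → value = 26
So value = 26

Answer: 26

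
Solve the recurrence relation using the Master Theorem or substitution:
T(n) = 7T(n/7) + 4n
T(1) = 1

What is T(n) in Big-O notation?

By Master Theorem: a=7, b=7, f(n)=4n. Since log_7(7) = 1 and f(n) = Θ(n^1), Case 2 applies. T(n) = O(n log n).

Answer: O(n log n)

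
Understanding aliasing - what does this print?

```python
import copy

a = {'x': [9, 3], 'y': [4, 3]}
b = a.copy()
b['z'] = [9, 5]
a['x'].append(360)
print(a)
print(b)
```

Key concept: shallow copy of dict with mutable values.
Step by step:
`a = {'x': [9, 3], 'y': [4, 3]}` → a = {'x': [9, 3], 'y': [4, 3]}
`b = a.copy()` → b = {'x': [9, 3], 'y': [4, 3]}
`b['z'] = [9, 5]` → b = {'x': [9, 3], 'y': [4, 3], 'z': [9, 5]}
`a['x'].append(360)` → a = {'x': [9, 3, 360], 'y': [4, 3]}; b = {'x': [9, 3, 360], 'y': [4, 3], 'z': [9, 5]}
`print(a)` → prints {'x': [9, 3, 360], 'y': [4, 3]}
`print(b)` → prints {'x': [9, 3, 360], 'y': [4, 3], 'z': [9, 5]}

Answer:
{'x': [9, 3, 360], 'y': [4, 3]}
{'x': [9, 3, 360], 'y': [4, 3], 'z': [9, 5]}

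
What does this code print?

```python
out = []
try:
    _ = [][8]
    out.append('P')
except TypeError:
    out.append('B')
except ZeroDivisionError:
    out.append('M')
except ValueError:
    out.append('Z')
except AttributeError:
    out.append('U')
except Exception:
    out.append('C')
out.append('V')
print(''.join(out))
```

Execution trace: 'C' (except Exception) → 'V' (after the try/except). Output: CV

Answer: CV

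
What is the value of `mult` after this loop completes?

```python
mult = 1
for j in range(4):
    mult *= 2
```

2^4 = 16
`mult` takes the values: 1 → 2 → 4 → 8 → 16

Answer: 16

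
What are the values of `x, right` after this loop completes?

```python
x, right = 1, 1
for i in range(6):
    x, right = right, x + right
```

Fibonacci: after 6 iterations
`x, right` takes the values: (1, 1) → (1, 2) → (2, 3) → (3, 5) → (5, 8) → (8, 13) → (13, 21)

Answer: 13, 21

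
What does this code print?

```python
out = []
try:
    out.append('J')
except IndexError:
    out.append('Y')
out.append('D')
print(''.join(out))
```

Execution trace: 'J' (try body, no exception) → 'D' (after the try/except). Output: JD

Answer: JD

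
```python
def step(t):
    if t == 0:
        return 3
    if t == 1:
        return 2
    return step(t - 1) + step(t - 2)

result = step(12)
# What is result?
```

Build up from base cases: step(0)=3, step(1)=2, step(2)=5, step(3)=7, step(4)=12, step(5)=19, step(6)=31, ..., step(12)=555

Answer: 555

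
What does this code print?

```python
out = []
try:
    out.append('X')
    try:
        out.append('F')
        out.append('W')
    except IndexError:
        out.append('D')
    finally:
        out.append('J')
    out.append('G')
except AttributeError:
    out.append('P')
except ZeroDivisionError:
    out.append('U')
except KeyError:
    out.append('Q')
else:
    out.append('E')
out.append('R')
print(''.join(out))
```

Execution trace: 'X' (try body) → 'F' (inner try body) → 'W' (inner try body, no exception) → 'J' (inner finally) → 'G' (try body, no exception) → 'E' (else) → 'R' (after the try/except). Output: XFWJGER

Answer: XFWJGER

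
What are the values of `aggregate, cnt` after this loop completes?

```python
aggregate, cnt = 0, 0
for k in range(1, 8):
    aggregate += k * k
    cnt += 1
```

Sum of squares and count
`aggregate, cnt` takes the values: (0, 0) → (1, 0) → (1, 1) → (5, 1) → (5, 2) → (14, 2) → (14, 3) → (30, 3) → (30, 4) → (55, 4) → (55, 5) → (91, 5) → (91, 6) → (140, 6) → (140, 7)

Answer: 140, 7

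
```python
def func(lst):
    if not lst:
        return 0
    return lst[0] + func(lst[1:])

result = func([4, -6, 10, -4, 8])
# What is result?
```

4 + (-6) + 10 + (-4) + 8 + 0 = 12

Answer: 12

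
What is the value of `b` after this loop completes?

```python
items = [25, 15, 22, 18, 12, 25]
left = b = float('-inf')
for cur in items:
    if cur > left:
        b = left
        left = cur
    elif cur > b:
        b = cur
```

Second largest (with repeats) in [25, 15, 22, 18, 12, 25]
`b` takes the values: -inf → 15 → 22 → 25

Answer: 25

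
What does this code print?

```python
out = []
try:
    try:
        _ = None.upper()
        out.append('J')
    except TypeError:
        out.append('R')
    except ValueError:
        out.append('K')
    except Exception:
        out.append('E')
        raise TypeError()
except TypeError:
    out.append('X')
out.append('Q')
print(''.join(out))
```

Execution trace: 'E' (except Exception) → 'X' (outer except TypeError) → 'Q' (after the try/except). Output: EXQ

Answer: EXQ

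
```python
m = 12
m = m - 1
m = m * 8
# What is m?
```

Trace:
`m = 12` → m = 12
`m = m - 1` → m = 11
`m = m * 8` → m = 88
So m = 88

Answer: 88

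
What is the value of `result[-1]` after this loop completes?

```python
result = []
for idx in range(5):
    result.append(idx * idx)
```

Last element of squares 0 to 4
`result` takes the values: [] → [0] → [0, 1] → [0, 1, 4] → [0, 1, 4, 9] → [0, 1, 4, 9, 16]
So `result[-1]` = 16

Answer: 16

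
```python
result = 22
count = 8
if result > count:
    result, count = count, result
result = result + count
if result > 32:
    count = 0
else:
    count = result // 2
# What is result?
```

Trace:
`result = 22` → result = 22
`count = 8` → count = 8
`if result > count: ...` → result > count is True → result = 8; count = 22
`result = result + count` → result = 30
`if result > 32: ...` → result > 32 is False, take else branch → count = 15
So result = 30

Answer: 30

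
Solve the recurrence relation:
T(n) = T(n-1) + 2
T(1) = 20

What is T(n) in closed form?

Unrolling: T(n) = T(1) + 2·(n-1) = 20 + 2(n-1) = 2n + 18.

Answer: T(n) = 2n + 18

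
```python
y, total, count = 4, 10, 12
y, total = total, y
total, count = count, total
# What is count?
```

Trace:
`y, total, count = 4, 10, 12` → y = 4; total = 10; count = 12
`y, total = total, y` → y = 10; total = 4
`total, count = count, total` → total = 12; count = 4
So count = 4

Answer: 4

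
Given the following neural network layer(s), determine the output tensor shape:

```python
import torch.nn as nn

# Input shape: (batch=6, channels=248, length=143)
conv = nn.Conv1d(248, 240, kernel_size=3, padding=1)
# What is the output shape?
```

Input: (6, 248, 143) -> Output: (6, 240, 143)

Answer: (6, 240, 143)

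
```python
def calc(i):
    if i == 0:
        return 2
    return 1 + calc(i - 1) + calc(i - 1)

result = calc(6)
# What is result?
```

calc(i) = 1 + 2·calc(i-1), calc(0)=2. Closed form: (2+1)·2^6 - 1 = 191.

Answer: 191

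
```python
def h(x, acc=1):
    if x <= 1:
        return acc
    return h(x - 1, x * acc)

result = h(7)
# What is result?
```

Accumulator trace (n, acc): (7, 1) -> (6, 7) -> (5, 42) -> (4, 210) -> (3, 840) -> (2, 2520) -> (1, 5040) -> return 5040

Answer: 5040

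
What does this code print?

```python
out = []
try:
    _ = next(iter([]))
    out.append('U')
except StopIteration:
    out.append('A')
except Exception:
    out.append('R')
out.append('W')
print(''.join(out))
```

Execution trace: 'A' (except StopIteration) → 'W' (after the try/except). Output: AW

Answer: AW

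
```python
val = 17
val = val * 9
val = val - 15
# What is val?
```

Trace:
`val = 17` → val = 17
`val = val * 9` → val = 153
`val = val - 15` → val = 138
So val = 138

Answer: 138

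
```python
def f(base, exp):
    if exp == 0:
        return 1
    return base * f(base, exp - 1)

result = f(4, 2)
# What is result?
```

f(4, 2) = 4 * 4 = 16

Answer: 16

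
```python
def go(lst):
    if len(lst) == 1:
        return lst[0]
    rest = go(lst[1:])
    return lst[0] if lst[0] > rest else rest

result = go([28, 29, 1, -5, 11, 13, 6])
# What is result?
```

Recursive max over [28, 29, 1, -5, 11, 13, 6] = 29

Answer: 29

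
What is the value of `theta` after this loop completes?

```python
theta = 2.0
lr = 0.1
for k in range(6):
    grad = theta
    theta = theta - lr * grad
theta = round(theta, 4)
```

Gradient descent: w = 2.0 * (1 - 0.1)^6
`theta` takes the values: 2.0 → 1.8 → 1.62 → 1.458 → 1.3122 → 1.18098 → 1.062882 → 1.0629

Answer: 1.0629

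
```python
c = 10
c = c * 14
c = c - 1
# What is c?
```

Trace:
`c = 10` → c = 10
`c = c * 14` → c = 140
`c = c - 1` → c = 139
So c = 139

Answer: 139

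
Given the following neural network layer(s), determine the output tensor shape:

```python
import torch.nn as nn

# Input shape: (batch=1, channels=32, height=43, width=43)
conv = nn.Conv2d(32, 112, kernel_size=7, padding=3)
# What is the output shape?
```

Input: (1, 32, 43, 43) -> Output: (1, 112, 43, 43)

Answer: (1, 112, 43, 43)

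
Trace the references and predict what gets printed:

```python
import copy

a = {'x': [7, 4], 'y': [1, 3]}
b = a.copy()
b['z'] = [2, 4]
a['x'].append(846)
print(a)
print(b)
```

Key concept: shallow copy of dict with mutable values.
Step by step:
`a = {'x': [7, 4], 'y': [1, 3]}` → a = {'x': [7, 4], 'y': [1, 3]}
`b = a.copy()` → b = {'x': [7, 4], 'y': [1, 3]}
`b['z'] = [2, 4]` → b = {'x': [7, 4], 'y': [1, 3], 'z': [2, 4]}
`a['x'].append(846)` → a = {'x': [7, 4, 846], 'y': [1, 3]}; b = {'x': [7, 4, 846], 'y': [1, 3], 'z': [2, 4]}
`print(a)` → prints {'x': [7, 4, 846], 'y': [1, 3]}
`print(b)` → prints {'x': [7, 4, 846], 'y': [1, 3], 'z': [2, 4]}

Answer:
{'x': [7, 4, 846], 'y': [1, 3]}
{'x': [7, 4, 846], 'y': [1, 3], 'z': [2, 4]}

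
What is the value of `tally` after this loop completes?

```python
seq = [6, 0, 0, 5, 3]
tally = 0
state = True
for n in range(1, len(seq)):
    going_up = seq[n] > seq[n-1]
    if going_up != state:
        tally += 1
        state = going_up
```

Count direction changes in [6, 0, 0, 5, 3]
`tally` takes the values: 0 → 1 → 2 → 3

Answer: 3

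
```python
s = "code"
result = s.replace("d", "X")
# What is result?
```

Trace:
`s = "code"` → s = 'code'
`result = s.replace("d", "X")` → result = 'coXe'
So result = 'coXe'

Answer: 'coXe'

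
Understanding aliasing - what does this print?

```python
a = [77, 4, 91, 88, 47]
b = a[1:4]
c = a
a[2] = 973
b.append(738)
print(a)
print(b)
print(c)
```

Key concept: slice vs alias.
Step by step:
`a = [77, 4, 91, 88, 47]` → a = [77, 4, 91, 88, 47]
`b = a[1:4]` → b = [4, 91, 88]
`c = a` → c = [77, 4, 91, 88, 47] (same object as a)
`a[2] = 973` → a = [77, 4, 973, 88, 47] (same object as c); c = [77, 4, 973, 88, 47] (same object as a)
`b.append(738)` → b = [4, 91, 88, 738]
`print(a)` → prints [77, 4, 973, 88, 47]
`print(b)` → prints [4, 91, 88, 738]
`print(c)` → prints [77, 4, 973, 88, 47]

Answer:
[77, 4, 973, 88, 47]
[4, 91, 88, 738]
[77, 4, 973, 88, 47]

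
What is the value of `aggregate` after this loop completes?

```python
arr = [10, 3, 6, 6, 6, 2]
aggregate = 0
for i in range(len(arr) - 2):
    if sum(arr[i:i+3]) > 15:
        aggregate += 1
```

Count windows with sum > 15
`aggregate` takes the values: 0 → 1 → 2

Answer: 2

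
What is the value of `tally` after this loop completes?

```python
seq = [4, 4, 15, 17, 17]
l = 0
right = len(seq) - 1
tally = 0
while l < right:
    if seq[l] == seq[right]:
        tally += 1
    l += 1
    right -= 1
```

Count matching pairs from ends
`tally` takes the values: 0

Answer: 0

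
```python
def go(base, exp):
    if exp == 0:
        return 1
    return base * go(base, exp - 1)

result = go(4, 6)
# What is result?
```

go(4, 6) = 4 * 4 * 4 * 4 * 4 * 4 = 4096

Answer: 4096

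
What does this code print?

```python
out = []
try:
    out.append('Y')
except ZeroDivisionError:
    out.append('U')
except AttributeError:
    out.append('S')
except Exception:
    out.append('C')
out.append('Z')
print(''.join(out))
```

Execution trace: 'Y' (try body, no exception) → 'Z' (after the try/except). Output: YZ

Answer: YZ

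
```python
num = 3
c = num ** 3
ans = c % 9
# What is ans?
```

Trace:
`num = 3` → num = 3
`c = num ** 3` → c = 27
`ans = c % 9` → ans = 0
So ans = 0

Answer: 0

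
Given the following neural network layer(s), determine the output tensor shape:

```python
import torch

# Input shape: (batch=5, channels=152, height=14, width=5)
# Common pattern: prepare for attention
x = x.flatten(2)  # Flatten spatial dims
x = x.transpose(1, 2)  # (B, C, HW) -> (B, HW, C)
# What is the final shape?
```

Input: (5, 152, 14, 5) -> after flatten(2): (5, 152, 70) -> Output: (5, 70, 152)

Answer: (5, 70, 152)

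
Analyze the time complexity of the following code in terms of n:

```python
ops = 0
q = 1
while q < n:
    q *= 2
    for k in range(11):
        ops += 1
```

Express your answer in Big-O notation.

Each loop level contributes: log n × 1. Multiplying the contributions gives O(log n).

Answer: O(log n)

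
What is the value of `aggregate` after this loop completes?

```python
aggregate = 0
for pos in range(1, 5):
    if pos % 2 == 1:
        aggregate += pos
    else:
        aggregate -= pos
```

Add odd, subtract even
`aggregate` takes the values: 0 → 1 → -1 → 2 → -2

Answer: -2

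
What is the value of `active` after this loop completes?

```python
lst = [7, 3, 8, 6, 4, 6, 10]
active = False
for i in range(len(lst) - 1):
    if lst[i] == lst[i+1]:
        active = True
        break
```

Check consecutive duplicates in [7, 3, 8, 6, 4, 6, 10]
`active` takes the values: False

Answer: False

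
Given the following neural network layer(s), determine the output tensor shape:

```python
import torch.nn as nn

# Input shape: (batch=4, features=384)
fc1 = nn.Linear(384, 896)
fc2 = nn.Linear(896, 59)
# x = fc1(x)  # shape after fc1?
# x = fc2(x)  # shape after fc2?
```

Input: (4, 384) -> after fc1: (4, 896) -> Output: (4, 59)

Answer: (4, 59)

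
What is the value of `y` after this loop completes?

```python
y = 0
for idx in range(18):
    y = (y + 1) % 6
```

Increment mod 6, 18 times = 0
`y` takes the values: 0 → 1 → 2 → 3 → 4 → 5 → 0 → 1 → 2 → 3 → 4 → 5 → 0 → 1 → 2 → 3 → 4 → 5 → 0

Answer: 0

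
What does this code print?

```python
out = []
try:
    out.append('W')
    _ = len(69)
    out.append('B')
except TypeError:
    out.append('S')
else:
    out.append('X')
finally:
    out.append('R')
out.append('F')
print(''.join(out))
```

Execution trace: 'W' (try body) → 'S' (except TypeError) → 'R' (finally) → 'F' (after the try/except). Output: WSRF

Answer: WSRF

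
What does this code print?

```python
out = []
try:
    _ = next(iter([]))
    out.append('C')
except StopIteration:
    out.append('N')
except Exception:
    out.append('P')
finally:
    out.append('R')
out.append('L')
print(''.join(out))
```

Execution trace: 'N' (except StopIteration) → 'R' (finally) → 'L' (after the try/except). Output: NRL

Answer: NRL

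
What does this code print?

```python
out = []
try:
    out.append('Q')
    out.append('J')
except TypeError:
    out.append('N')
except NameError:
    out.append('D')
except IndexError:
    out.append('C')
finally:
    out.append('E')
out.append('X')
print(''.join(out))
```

Execution trace: 'Q' (try body) → 'J' (try body, no exception) → 'E' (finally) → 'X' (after the try/except). Output: QJEX

Answer: QJEX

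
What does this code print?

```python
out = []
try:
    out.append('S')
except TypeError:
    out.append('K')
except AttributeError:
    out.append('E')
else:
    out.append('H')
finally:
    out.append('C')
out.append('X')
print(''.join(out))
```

Execution trace: 'S' (try body, no exception) → 'H' (else) → 'C' (finally) → 'X' (after the try/except). Output: SHCX

Answer: SHCX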